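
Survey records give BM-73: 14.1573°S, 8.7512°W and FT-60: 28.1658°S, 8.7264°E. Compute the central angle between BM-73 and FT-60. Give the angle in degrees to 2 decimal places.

Δφ = -14.0085°,  Δλ = 17.4776°
a = sin²(Δφ/2) + cos φ₁ cos φ₂ sin²(Δλ/2) = 0.034601
c = 2·arcsin(√a) = 0.374209 rad = 21.4406°

21.44°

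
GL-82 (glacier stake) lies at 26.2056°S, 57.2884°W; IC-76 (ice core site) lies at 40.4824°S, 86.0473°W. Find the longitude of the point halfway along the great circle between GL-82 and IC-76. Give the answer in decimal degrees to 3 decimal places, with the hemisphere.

Bx = cos φ₂ cos Δλ = 0.666786,  By = cos φ₂ sin Δλ = -0.365946
φₘ = atan2(sin φ₁ + sin φ₂, √((cos φ₁ + Bx)² + By²)) = -34.18063°
λₘ = λ₁ + atan2(By, cos φ₁ + Bx) = -70.45760°

70.458°W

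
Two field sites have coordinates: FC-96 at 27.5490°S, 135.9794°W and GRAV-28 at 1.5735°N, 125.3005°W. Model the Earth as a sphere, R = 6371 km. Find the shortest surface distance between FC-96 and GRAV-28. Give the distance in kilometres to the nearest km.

Δφ = 29.1225°,  Δλ = 10.6789°
a = sin²(Δφ/2) + cos φ₁ cos φ₂ sin²(Δλ/2) = 0.070884
c = 2·arcsin(√a) = 0.538982 rad = 30.8814°
d = R·c = 6371 × 0.538982 = 3433.9 km

3434 km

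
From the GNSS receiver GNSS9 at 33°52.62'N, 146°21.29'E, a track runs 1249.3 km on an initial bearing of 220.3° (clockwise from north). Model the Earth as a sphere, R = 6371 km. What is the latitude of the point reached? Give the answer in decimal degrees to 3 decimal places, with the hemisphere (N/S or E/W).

GNSS9: φ = +33.87700°, λ = +146.35483°
δ = d/R = 1249.3/6371 = 0.196092 rad
φ₂ = arcsin(sin φ₁ cos δ + cos φ₁ sin δ cos θ)
   = arcsin(0.55741·0.98084 + 0.83024·0.19484·-0.76267) = 25.04686°
λ₂ = λ₁ + atan2(sin θ sin δ cos φ₁, cos δ − sin φ₁ sin φ₂) = 138.35909°

25.047°N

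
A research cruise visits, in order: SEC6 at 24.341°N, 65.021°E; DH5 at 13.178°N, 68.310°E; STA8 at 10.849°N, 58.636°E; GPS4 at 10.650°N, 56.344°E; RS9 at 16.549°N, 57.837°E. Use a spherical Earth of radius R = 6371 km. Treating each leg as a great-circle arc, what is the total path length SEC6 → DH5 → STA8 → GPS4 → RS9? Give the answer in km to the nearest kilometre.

3299 km

SEC6→DH5: c = 0.202240 rad, d = 1288.47 km
DH5→STA8: c = 0.170053 rad, d = 1083.41 km
STA8→GPS4: c = 0.039454 rad, d = 251.36 km
GPS4→RS9: c = 0.106023 rad, d = 675.47 km
Total = 1288.47 + 1083.41 + 251.36 + 675.47 = 3298.72 km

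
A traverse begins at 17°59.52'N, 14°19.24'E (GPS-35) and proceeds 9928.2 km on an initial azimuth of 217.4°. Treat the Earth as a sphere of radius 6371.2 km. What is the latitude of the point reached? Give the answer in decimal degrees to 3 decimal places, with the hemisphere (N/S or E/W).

48.733°S

GPS-35: φ = +17.99200°, λ = +14.32067°
δ = d/R = 9928.2/6371.2 = 1.558294 rad
φ₂ = arcsin(sin φ₁ cos δ + cos φ₁ sin δ cos θ)
   = arcsin(0.30888·0.01250 + 0.95110·0.99992·-0.79441) = -48.73321°
λ₂ = λ₁ + atan2(sin θ sin δ cos φ₁, cos δ − sin φ₁ sin φ₂) = -52.72264°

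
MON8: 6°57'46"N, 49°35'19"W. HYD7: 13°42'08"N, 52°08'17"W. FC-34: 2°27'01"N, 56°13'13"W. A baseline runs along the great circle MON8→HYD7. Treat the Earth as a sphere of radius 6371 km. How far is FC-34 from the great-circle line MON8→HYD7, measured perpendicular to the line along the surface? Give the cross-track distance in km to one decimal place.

863.8 km

MON8: φ = +6.96278°, λ = -49.58861°
HYD7: φ = +13.70222°, λ = -52.13806°
FC-34: φ = +2.45028°, λ = -56.22028°
δ₁₃ = central angle MON8→FC-34 = 0.139651 rad  (haversine)
θ₁₃ = bearing MON8→FC-34 = 235.986°,  θ₁₂ = bearing MON8→HYD7 = 339.802°
dₓₜ = R·arcsin(sin δ₁₃ · sin(θ₁₃ − θ₁₂)) = 6371·arcsin(0.13920·sin(-103.816°)) = -863.810 km
|dₓₜ| = 863.810 km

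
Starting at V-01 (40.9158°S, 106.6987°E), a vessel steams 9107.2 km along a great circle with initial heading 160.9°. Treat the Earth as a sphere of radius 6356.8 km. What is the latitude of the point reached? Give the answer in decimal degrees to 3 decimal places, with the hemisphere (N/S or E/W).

δ = d/R = 9107.2/6356.8 = 1.432671 rad
φ₂ = arcsin(sin φ₁ cos δ + cos φ₁ sin δ cos θ)
   = arcsin(-0.65495·0.13769 + 0.75567·0.99048·-0.94495) = -52.88721°
λ₂ = λ₁ + atan2(sin θ sin δ cos φ₁, cos δ − sin φ₁ sin φ₂) = -105.79031°

52.887°S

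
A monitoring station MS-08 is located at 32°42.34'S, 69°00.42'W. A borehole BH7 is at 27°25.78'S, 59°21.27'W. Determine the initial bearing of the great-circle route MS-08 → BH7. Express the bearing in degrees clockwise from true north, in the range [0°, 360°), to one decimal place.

MS-08: φ = -32.70567°, λ = -69.00700°
BH7: φ = -27.42967°, λ = -59.35450°
Δλ = 9.6525°
y = sin Δλ · cos φ₂ = 0.148822
x = cos φ₁ sin φ₂ − sin φ₁ cos φ₂ cos Δλ = 0.085164
θ = atan2(y, x) = 60.2195° → 60.2195° (mod 360°)

60.2°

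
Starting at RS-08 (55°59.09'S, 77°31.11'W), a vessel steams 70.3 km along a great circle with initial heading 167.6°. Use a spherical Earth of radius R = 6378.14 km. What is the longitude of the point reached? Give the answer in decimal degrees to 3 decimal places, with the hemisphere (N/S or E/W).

77.272°W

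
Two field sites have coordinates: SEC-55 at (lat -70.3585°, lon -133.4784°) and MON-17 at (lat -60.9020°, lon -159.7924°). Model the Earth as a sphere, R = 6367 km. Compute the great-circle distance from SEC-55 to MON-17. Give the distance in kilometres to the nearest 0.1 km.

Δφ = 9.4565°,  Δλ = -26.3140°
a = sin²(Δφ/2) + cos φ₁ cos φ₂ sin²(Δλ/2) = 0.015264
c = 2·arcsin(√a) = 0.247727 rad = 14.1937°
d = R·c = 6367 × 0.247727 = 1577.3 km

1577.3 km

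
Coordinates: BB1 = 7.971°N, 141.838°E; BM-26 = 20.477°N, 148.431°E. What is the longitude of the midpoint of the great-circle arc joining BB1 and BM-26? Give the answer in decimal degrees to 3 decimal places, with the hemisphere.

145.043°E

Bx = cos φ₂ cos Δλ = 0.930617,  By = cos φ₂ sin Δλ = 0.107561
φₘ = atan2(sin φ₁ + sin φ₂, √((cos φ₁ + Bx)² + By²)) = 14.24660°
λₘ = λ₁ + atan2(By, cos φ₁ + Bx) = 145.04284°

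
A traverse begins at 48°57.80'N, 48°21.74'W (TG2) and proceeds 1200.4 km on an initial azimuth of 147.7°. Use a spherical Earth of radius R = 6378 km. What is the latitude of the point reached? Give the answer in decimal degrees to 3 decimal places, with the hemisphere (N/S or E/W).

39.579°N

TG2: φ = +48.96333°, λ = -48.36233°
δ = d/R = 1200.4/6378 = 0.188209 rad
φ₂ = arcsin(sin φ₁ cos δ + cos φ₁ sin δ cos θ)
   = arcsin(0.75429·0.98234 + 0.65654·0.18710·-0.84526) = 39.57875°
λ₂ = λ₁ + atan2(sin θ sin δ cos φ₁, cos δ − sin φ₁ sin φ₂) = -40.90923°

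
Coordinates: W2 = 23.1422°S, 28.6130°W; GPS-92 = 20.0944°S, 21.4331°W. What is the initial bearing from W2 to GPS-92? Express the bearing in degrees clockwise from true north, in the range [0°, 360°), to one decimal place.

66.8°

Δλ = 7.1799°
y = sin Δλ · cos φ₂ = 0.117377
x = cos φ₁ sin φ₂ − sin φ₁ cos φ₂ cos Δλ = 0.050275
θ = atan2(y, x) = 66.8136° → 66.8136° (mod 360°)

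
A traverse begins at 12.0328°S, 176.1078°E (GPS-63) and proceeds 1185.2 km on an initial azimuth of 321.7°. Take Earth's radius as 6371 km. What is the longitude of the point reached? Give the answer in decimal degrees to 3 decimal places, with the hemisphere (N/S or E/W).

169.512°E

δ = d/R = 1185.2/6371 = 0.186030 rad
φ₂ = arcsin(sin φ₁ cos δ + cos φ₁ sin δ cos θ)
   = arcsin(-0.20847·0.98275 + 0.97803·0.18496·0.78478) = -3.60699°
λ₂ = λ₁ + atan2(sin θ sin δ cos φ₁, cos δ − sin φ₁ sin φ₂) = 169.51217°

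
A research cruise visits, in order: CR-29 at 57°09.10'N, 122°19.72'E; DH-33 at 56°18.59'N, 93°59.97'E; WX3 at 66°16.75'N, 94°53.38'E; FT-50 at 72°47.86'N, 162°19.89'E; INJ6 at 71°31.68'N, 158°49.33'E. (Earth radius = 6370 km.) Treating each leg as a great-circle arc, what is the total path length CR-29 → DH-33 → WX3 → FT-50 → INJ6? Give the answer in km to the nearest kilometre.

5574 km

CR-29: φ = +57.15167°, λ = +122.32867°
DH-33: φ = +56.30983°, λ = +93.99950°
WX3: φ = +66.27917°, λ = +94.88967°
FT-50: φ = +72.79767°, λ = +162.33150°
INJ6: φ = +71.52800°, λ = +158.82217°
CR-29→DH-33: c = 0.269675 rad, d = 1717.83 km
DH-33→WX3: c = 0.174153 rad, d = 1109.36 km
WX3→FT-50: c = 0.402198 rad, d = 2562.00 km
FT-50→INJ6: c = 0.029026 rad, d = 184.90 km
Total = 1717.83 + 1109.36 + 2562.00 + 184.90 = 5574.09 km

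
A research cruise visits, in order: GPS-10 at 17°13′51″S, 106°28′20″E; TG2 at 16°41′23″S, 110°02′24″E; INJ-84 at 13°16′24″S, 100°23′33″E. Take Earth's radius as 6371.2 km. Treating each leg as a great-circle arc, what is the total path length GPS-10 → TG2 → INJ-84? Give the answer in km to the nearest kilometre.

GPS-10: φ = -17.23083°, λ = +106.47222°
TG2: φ = -16.68972°, λ = +110.04000°
INJ-84: φ = -13.27333°, λ = +100.39250°
GPS-10→TG2: c = 0.060304 rad, d = 384.21 km
TG2→INJ-84: c = 0.173202 rad, d = 1103.51 km
Total = 384.21 + 1103.51 = 1487.72 km

1488 km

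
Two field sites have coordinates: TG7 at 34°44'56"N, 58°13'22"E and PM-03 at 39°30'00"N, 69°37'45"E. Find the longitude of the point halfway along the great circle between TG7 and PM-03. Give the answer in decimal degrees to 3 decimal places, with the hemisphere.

63.746°E

TG7: φ = +34.74889°, λ = +58.22278°
PM-03: φ = +39.50000°, λ = +69.62917°
Bx = cos φ₂ cos Δλ = 0.756384,  By = cos φ₂ sin Δλ = 0.152602
φₘ = atan2(sin φ₁ + sin φ₂, √((cos φ₁ + Bx)² + By²)) = 37.26122°
λₘ = λ₁ + atan2(By, cos φ₁ + Bx) = 63.74628°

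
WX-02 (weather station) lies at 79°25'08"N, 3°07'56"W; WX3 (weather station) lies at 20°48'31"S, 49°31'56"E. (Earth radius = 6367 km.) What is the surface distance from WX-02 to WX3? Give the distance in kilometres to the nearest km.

WX-02: φ = +79.41889°, λ = -3.13222°
WX3: φ = -20.80861°, λ = +49.53222°
Δφ = -100.2275°,  Δλ = 52.6644°
a = sin²(Δφ/2) + cos φ₁ cos φ₂ sin²(Δλ/2) = 0.622552
c = 2·arcsin(√a) = 1.818424 rad = 104.1880°
d = R·c = 6367 × 1.818424 = 11577.9 km

11578 km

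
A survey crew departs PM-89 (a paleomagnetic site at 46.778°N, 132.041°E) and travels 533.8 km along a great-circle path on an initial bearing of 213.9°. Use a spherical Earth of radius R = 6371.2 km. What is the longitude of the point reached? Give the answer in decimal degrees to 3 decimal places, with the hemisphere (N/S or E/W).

128.398°E

δ = d/R = 533.8/6371.2 = 0.083783 rad
φ₂ = arcsin(sin φ₁ cos δ + cos φ₁ sin δ cos θ)
   = arcsin(0.72871·0.99649 + 0.68483·0.08369·-0.83001) = 42.73291°
λ₂ = λ₁ + atan2(sin θ sin δ cos φ₁, cos δ − sin φ₁ sin φ₂) = 128.39771°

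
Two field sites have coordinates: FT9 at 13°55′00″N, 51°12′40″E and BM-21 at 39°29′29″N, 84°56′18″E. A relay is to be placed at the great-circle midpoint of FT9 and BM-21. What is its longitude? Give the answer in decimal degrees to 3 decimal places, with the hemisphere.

FT9: φ = +13.91667°, λ = +51.21111°
BM-21: φ = +39.49139°, λ = +84.93833°
Bx = cos φ₂ cos Δλ = 0.641832,  By = cos φ₂ sin Δλ = 0.428490
φₘ = atan2(sin φ₁ + sin φ₂, √((cos φ₁ + Bx)² + By²)) = 27.71406°
λₘ = λ₁ + atan2(By, cos φ₁ + Bx) = 66.09260°

66.093°E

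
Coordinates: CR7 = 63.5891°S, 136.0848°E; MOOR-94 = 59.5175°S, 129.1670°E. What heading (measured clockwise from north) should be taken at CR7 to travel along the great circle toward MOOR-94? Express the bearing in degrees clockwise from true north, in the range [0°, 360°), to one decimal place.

317.9°

Δλ = -6.9178°
y = sin Δλ · cos φ₂ = -0.061099
x = cos φ₁ sin φ₂ − sin φ₁ cos φ₂ cos Δλ = 0.067695
θ = atan2(y, x) = -42.0680° → 317.9320° (mod 360°)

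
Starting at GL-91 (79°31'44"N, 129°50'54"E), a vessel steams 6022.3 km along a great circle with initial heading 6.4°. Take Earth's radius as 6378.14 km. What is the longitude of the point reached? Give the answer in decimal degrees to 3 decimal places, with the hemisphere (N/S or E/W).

GL-91: φ = +79.52889°, λ = +129.84833°
δ = d/R = 6022.3/6378.14 = 0.944209 rad
φ₂ = arcsin(sin φ₁ cos δ + cos φ₁ sin δ cos θ)
   = arcsin(0.98335·0.58638 + 0.18174·0.81003·0.99377) = 46.29576°
λ₂ = λ₁ + atan2(sin θ sin δ cos φ₁, cos δ − sin φ₁ sin φ₂) = -57.66073°

57.661°W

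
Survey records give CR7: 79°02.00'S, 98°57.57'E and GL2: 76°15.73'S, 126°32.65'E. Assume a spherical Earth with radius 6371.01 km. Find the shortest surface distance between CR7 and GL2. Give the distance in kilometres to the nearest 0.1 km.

CR7: φ = -79.03333°, λ = +98.95950°
GL2: φ = -76.26217°, λ = +126.54417°
Δφ = 2.7712°,  Δλ = 27.5847°
a = sin²(Δφ/2) + cos φ₁ cos φ₂ sin²(Δλ/2) = 0.003152
c = 2·arcsin(√a) = 0.112352 rad = 6.4373°
d = R·c = 6371.01 × 0.112352 = 715.8 km

715.8 km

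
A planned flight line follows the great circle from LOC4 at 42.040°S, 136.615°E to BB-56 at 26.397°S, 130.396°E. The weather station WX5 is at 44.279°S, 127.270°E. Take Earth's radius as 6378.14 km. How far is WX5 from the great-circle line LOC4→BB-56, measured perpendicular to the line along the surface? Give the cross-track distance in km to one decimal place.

δ₁₃ = central angle LOC4→WX5 = 0.125143 rad  (haversine)
θ₁₃ = bearing LOC4→WX5 = 248.655°,  θ₁₂ = bearing LOC4→BB-56 = 339.966°
dₓₜ = R·arcsin(sin δ₁₃ · sin(θ₁₃ − θ₁₂)) = 6378.14·arcsin(0.12482·sin(-91.311°)) = -797.969 km
|dₓₜ| = 797.969 km

798.0 km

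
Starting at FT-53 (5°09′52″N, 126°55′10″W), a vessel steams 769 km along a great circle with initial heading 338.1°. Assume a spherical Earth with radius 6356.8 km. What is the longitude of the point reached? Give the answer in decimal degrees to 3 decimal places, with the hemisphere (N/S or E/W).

129.553°W

FT-53: φ = +5.16444°, λ = -126.91944°
δ = d/R = 769/6356.8 = 0.120973 rad
φ₂ = arcsin(sin φ₁ cos δ + cos φ₁ sin δ cos θ)
   = arcsin(0.09001·0.99269 + 0.99594·0.12068·0.92784) = 11.58793°
λ₂ = λ₁ + atan2(sin θ sin δ cos φ₁, cos δ − sin φ₁ sin φ₂) = -129.55299°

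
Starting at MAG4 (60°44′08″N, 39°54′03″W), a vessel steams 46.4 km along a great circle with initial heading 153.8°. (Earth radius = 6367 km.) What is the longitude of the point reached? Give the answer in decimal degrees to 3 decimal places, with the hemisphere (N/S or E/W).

39.528°W

MAG4: φ = +60.73556°, λ = -39.90083°
δ = d/R = 46.4/6367 = 0.007288 rad
φ₂ = arcsin(sin φ₁ cos δ + cos φ₁ sin δ cos θ)
   = arcsin(0.87237·0.99997 + 0.48884·0.00729·-0.89726) = 60.36039°
λ₂ = λ₁ + atan2(sin θ sin δ cos φ₁, cos δ − sin φ₁ sin φ₂) = -39.52807°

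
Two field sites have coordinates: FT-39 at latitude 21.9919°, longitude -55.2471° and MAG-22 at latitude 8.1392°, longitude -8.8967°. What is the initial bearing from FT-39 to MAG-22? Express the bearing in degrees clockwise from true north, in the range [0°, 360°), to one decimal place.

99.9°

Δλ = 46.3504°
y = sin Δλ · cos φ₂ = 0.716286
x = cos φ₁ sin φ₂ − sin φ₁ cos φ₂ cos Δλ = -0.124600
θ = atan2(y, x) = 99.8680° → 99.8680° (mod 360°)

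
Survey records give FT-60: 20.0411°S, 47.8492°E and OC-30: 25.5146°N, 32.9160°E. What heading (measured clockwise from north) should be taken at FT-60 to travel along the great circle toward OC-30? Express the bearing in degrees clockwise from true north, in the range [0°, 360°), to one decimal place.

341.7°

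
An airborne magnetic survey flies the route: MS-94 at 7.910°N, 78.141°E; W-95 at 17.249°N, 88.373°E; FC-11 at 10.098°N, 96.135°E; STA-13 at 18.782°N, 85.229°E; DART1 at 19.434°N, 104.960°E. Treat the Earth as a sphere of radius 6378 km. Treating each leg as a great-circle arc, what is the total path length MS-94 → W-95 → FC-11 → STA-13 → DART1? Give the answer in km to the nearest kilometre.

MS-94→W-95: c = 0.238465 rad, d = 1520.93 km
W-95→FC-11: c = 0.181319 rad, d = 1156.45 km
FC-11→STA-13: c = 0.238465 rad, d = 1520.93 km
STA-13→DART1: c = 0.325420 rad, d = 2075.53 km
Total = 1520.93 + 1156.45 + 1520.93 + 2075.53 = 6273.84 km

6274 km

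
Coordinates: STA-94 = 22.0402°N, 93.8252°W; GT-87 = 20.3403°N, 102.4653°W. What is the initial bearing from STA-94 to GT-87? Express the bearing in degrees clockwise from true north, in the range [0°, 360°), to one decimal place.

259.7°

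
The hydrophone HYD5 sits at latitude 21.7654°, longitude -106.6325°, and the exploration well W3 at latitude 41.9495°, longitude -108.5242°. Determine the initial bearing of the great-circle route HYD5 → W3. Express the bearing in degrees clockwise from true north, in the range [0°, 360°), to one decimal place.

355.9°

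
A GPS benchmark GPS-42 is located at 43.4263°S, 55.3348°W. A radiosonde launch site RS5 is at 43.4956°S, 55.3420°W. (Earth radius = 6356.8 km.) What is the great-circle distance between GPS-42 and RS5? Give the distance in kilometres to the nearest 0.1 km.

Δφ = -0.0693°,  Δλ = -0.0072°
a = sin²(Δφ/2) + cos φ₁ cos φ₂ sin²(Δλ/2) = 0.000000
c = 2·arcsin(√a) = 0.001213 rad = 0.0695°
d = R·c = 6356.8 × 0.001213 = 7.7 km

7.7 km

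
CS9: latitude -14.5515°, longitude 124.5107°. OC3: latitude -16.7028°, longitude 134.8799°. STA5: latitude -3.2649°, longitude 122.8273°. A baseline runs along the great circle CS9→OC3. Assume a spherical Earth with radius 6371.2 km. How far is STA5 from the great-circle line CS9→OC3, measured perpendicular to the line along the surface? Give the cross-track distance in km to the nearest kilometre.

1175 km

δ₁₃ = central angle CS9→STA5 = 0.199108 rad  (haversine)
θ₁₃ = bearing CS9→STA5 = 351.473°,  θ₁₂ = bearing CS9→OC3 = 103.525°
dₓₜ = R·arcsin(sin δ₁₃ · sin(θ₁₃ − θ₁₂)) = 6371.2·arcsin(0.19780·sin(247.948°)) = -1174.641 km
|dₓₜ| = 1174.641 km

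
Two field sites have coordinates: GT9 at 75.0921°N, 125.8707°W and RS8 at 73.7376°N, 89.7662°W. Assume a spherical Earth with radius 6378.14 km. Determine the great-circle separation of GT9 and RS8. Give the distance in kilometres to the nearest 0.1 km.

1072.9 km

Δφ = -1.3545°,  Δλ = 36.1045°
a = sin²(Δφ/2) + cos φ₁ cos φ₂ sin²(Δλ/2) = 0.007058
c = 2·arcsin(√a) = 0.168222 rad = 9.6384°
d = R·c = 6378.14 × 0.168222 = 1072.9 km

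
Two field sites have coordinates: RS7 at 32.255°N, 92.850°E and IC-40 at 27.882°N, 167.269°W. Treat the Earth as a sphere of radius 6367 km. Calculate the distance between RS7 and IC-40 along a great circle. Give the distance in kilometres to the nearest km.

9227 km

Δφ = -4.3730°,  Δλ = 99.8810°
a = sin²(Δφ/2) + cos φ₁ cos φ₂ sin²(Δλ/2) = 0.439347
c = 2·arcsin(√a) = 1.449191 rad = 83.0325°
d = R·c = 6367 × 1.449191 = 9227.0 km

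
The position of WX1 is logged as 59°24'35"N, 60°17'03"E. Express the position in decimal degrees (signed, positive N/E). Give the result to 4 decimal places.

+59.4097°, +60.2842°

lat: 59.4097° N → +59.4097°
lon: 60.2842° E → +60.2842°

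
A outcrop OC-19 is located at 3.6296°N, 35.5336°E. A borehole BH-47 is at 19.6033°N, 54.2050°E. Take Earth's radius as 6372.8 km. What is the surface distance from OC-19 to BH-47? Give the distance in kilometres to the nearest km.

2695 km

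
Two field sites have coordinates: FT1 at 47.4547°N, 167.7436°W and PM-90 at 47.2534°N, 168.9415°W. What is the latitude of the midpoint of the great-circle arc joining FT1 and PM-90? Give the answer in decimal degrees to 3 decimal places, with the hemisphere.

Bx = cos φ₂ cos Δλ = 0.678609,  By = cos φ₂ sin Δλ = -0.014190
φₘ = atan2(sin φ₁ + sin φ₂, √((cos φ₁ + Bx)² + By²)) = 47.35561°
λₘ = λ₁ + atan2(By, cos φ₁ + Bx) = -168.34369°

47.356°N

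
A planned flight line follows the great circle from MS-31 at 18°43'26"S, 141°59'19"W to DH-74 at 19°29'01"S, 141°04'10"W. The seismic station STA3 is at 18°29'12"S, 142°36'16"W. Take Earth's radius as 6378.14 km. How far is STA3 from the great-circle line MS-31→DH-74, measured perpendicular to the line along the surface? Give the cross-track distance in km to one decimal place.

MS-31: φ = -18.72389°, λ = -141.98861°
DH-74: φ = -19.48361°, λ = -141.06944°
STA3: φ = -18.48667°, λ = -142.60444°
δ₁₃ = central angle MS-31→STA3 = 0.010996 rad  (haversine)
θ₁₃ = bearing MS-31→STA3 = 292.021°,  θ₁₂ = bearing MS-31→DH-74 = 131.326°
dₓₜ = R·arcsin(sin δ₁₃ · sin(θ₁₃ − θ₁₂)) = 6378.14·arcsin(0.01100·sin(160.695°)) = 23.186 km
|dₓₜ| = 23.186 km

23.2 km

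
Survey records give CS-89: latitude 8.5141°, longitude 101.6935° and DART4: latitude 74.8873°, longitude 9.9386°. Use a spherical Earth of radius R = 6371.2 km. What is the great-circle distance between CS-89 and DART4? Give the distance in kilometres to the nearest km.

9145 km

Δφ = 66.3732°,  Δλ = -91.7549°
a = sin²(Δφ/2) + cos φ₁ cos φ₂ sin²(Δλ/2) = 0.432482
c = 2·arcsin(√a) = 1.435346 rad = 82.2393°
d = R·c = 6371.2 × 1.435346 = 9144.9 km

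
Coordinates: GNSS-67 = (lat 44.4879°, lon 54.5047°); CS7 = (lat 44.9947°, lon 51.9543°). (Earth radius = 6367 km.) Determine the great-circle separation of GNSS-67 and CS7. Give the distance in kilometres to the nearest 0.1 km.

209.0 km

Δφ = 0.5068°,  Δλ = -2.5504°
a = sin²(Δφ/2) + cos φ₁ cos φ₂ sin²(Δλ/2) = 0.000269
c = 2·arcsin(√a) = 0.032830 rad = 1.8810°
d = R·c = 6367 × 0.032830 = 209.0 km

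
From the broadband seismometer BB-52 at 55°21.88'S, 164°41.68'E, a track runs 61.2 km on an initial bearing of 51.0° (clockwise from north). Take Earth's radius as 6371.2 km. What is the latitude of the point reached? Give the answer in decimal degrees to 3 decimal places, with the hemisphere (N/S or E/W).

55.016°S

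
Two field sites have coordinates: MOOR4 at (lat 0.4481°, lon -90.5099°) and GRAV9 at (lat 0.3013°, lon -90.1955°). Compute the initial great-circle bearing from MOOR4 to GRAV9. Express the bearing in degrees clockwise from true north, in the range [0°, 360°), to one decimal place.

115.0°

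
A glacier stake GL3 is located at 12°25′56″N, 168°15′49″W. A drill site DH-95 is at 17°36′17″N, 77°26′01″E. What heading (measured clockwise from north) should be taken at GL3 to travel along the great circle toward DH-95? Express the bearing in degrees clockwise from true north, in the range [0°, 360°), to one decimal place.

GL3: φ = +12.43222°, λ = -168.26361°
DH-95: φ = +17.60472°, λ = +77.43361°
Δλ = -114.3028°
y = sin Δλ · cos φ₂ = -0.868699
x = cos φ₁ sin φ₂ − sin φ₁ cos φ₂ cos Δλ = 0.379809
θ = atan2(y, x) = -66.3843° → 293.6157° (mod 360°)

293.6°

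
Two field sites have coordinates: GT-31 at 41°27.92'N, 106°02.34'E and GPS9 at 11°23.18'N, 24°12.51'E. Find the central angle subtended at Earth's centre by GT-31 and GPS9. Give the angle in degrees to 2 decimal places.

76.40°

GT-31: φ = +41.46533°, λ = +106.03900°
GPS9: φ = +11.38633°, λ = +24.20850°
Δφ = -30.0790°,  Δλ = -81.8305°
a = sin²(Δφ/2) + cos φ₁ cos φ₂ sin²(Δλ/2) = 0.382442
c = 2·arcsin(√a) = 1.333458 rad = 76.4015°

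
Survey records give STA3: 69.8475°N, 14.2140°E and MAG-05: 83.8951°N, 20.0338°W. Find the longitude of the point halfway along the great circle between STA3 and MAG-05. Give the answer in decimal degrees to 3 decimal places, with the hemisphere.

Bx = cos φ₂ cos Δλ = 0.087909,  By = cos φ₂ sin Δλ = -0.059850
φₘ = atan2(sin φ₁ + sin φ₂, √((cos φ₁ + Bx)² + By²)) = 77.27442°
λₘ = λ₁ + atan2(By, cos φ₁ + Bx) = 6.33403°

6.334°E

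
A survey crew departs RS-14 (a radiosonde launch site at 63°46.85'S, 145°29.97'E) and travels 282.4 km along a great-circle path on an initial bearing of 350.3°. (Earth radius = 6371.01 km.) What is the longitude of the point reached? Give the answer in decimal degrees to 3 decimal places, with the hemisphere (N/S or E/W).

144.609°E

RS-14: φ = -63.78083°, λ = +145.49950°
δ = d/R = 282.4/6371.01 = 0.044326 rad
φ₂ = arcsin(sin φ₁ cos δ + cos φ₁ sin δ cos θ)
   = arcsin(-0.89711·0.99902 + 0.44181·0.04431·0.98570) = -61.27450°
λ₂ = λ₁ + atan2(sin θ sin δ cos φ₁, cos δ − sin φ₁ sin φ₂) = 144.60942°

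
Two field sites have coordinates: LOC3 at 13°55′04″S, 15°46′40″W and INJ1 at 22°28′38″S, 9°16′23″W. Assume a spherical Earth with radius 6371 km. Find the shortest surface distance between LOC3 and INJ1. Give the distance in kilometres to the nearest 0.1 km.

LOC3: φ = -13.91778°, λ = -15.77778°
INJ1: φ = -22.47722°, λ = -9.27306°
Δφ = -8.5594°,  Δλ = 6.5047°
a = sin²(Δφ/2) + cos φ₁ cos φ₂ sin²(Δλ/2) = 0.008456
c = 2·arcsin(√a) = 0.184172 rad = 10.5523°
d = R·c = 6371 × 0.184172 = 1173.4 km

1173.4 km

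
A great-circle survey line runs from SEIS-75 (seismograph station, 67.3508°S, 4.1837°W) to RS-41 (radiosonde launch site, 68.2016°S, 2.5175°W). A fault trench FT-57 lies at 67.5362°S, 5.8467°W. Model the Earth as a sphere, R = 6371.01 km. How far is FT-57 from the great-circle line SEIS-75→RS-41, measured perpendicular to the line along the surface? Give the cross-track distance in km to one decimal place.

δ₁₃ = central angle SEIS-75→FT-57 = 0.011594 rad  (haversine)
θ₁₃ = bearing SEIS-75→FT-57 = 253.028°,  θ₁₂ = bearing SEIS-75→RS-41 = 144.241°
dₓₜ = R·arcsin(sin δ₁₃ · sin(θ₁₃ − θ₁₂)) = 6371.01·arcsin(0.01159·sin(108.786°)) = 69.930 km
|dₓₜ| = 69.930 km

69.9 km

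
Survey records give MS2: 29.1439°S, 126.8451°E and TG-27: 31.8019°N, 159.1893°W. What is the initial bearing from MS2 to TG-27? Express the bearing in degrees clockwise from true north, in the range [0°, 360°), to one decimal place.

54.9°

Δλ = 73.9656°
y = sin Δλ · cos φ₂ = 0.816812
x = cos φ₁ sin φ₂ − sin φ₁ cos φ₂ cos Δλ = 0.574591
θ = atan2(y, x) = 54.8753° → 54.8753° (mod 360°)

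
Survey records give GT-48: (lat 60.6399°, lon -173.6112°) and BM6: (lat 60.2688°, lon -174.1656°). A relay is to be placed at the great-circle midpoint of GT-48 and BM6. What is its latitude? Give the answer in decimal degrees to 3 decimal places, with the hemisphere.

60.455°N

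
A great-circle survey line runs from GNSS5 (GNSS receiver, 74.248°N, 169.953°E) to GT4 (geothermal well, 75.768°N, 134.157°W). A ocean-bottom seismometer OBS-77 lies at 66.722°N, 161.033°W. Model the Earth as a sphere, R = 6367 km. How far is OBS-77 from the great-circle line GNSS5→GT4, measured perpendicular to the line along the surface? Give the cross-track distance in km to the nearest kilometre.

δ₁₃ = central angle GNSS5→OBS-77 = 0.210525 rad  (haversine)
θ₁₃ = bearing GNSS5→OBS-77 = 113.474°,  θ₁₂ = bearing GNSS5→GT4 = 57.345°
dₓₜ = R·arcsin(sin δ₁₃ · sin(θ₁₃ − θ₁₂)) = 6367·arcsin(0.20897·sin(56.129°)) = 1110.353 km
|dₓₜ| = 1110.353 km

1110 km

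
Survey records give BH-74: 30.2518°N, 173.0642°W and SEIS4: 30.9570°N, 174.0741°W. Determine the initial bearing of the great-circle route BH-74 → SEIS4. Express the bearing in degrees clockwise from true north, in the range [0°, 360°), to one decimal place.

309.3°

Δλ = -1.0099°
y = sin Δλ · cos φ₂ = -0.015115
x = cos φ₁ sin φ₂ − sin φ₁ cos φ₂ cos Δλ = 0.012375
θ = atan2(y, x) = -50.6915° → 309.3085° (mod 360°)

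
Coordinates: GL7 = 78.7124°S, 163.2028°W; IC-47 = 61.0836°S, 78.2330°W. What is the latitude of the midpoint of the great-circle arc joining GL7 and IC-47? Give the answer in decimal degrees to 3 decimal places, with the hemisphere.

Bx = cos φ₂ cos Δλ = 0.042397,  By = cos φ₂ sin Δλ = 0.481671
φₘ = atan2(sin φ₁ + sin φ₂, √((cos φ₁ + Bx)² + By²)) = -73.85390°
λₘ = λ₁ + atan2(By, cos φ₁ + Bx) = -99.50987°

73.854°S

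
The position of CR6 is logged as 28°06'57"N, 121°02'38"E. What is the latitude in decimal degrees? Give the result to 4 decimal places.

28.1158°N

28° + 6′/60 + 57″/3600 = 28 + 0.10000 + 0.01583 = 28.1158°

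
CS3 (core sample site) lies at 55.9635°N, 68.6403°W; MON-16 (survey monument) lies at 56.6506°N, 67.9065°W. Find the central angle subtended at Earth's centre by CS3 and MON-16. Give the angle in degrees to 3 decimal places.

Δφ = 0.6871°,  Δλ = 0.7338°
a = sin²(Δφ/2) + cos φ₁ cos φ₂ sin²(Δλ/2) = 0.000049
c = 2·arcsin(√a) = 0.013939 rad = 0.7986°

0.799°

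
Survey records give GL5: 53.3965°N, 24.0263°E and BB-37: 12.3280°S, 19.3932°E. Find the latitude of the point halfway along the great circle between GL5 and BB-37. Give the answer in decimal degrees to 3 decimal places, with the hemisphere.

20.549°N

Bx = cos φ₂ cos Δλ = 0.973749,  By = cos φ₂ sin Δλ = -0.078912
φₘ = atan2(sin φ₁ + sin φ₂, √((cos φ₁ + Bx)² + By²)) = 20.54874°
λₘ = λ₁ + atan2(By, cos φ₁ + Bx) = 21.14893°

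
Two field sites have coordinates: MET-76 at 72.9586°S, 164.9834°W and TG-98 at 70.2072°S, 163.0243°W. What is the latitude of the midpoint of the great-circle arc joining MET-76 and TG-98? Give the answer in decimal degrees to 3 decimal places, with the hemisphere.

Bx = cos φ₂ cos Δλ = 0.338422,  By = cos φ₂ sin Δλ = 0.011576
φₘ = atan2(sin φ₁ + sin φ₂, √((cos φ₁ + Bx)² + By²)) = -71.58540°
λₘ = λ₁ + atan2(By, cos φ₁ + Bx) = -163.93320°

71.585°S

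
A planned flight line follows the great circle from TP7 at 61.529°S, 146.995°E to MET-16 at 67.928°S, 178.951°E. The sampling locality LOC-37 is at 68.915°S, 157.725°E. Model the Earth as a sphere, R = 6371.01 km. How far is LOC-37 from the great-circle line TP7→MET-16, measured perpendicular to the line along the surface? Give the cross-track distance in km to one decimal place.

394.4 km

δ₁₃ = central angle TP7→LOC-37 = 0.150448 rad  (haversine)
θ₁₃ = bearing TP7→LOC-37 = 153.456°,  θ₁₂ = bearing TP7→MET-16 = 129.080°
dₓₜ = R·arcsin(sin δ₁₃ · sin(θ₁₃ − θ₁₂)) = 6371.01·arcsin(0.14988·sin(24.377°)) = 394.368 km
|dₓₜ| = 394.368 km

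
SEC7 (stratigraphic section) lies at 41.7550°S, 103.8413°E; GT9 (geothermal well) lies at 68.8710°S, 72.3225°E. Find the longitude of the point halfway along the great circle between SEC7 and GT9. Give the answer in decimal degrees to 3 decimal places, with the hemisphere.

93.698°E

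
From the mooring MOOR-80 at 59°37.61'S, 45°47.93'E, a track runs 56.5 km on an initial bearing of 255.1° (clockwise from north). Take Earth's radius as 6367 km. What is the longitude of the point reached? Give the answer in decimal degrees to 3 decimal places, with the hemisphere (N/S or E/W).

MOOR-80: φ = -59.62683°, λ = +45.79883°
δ = d/R = 56.5/6367 = 0.008874 rad
φ₂ = arcsin(sin φ₁ cos δ + cos φ₁ sin δ cos θ)
   = arcsin(-0.86275·0.99996 + 0.50563·0.00887·-0.25713) = -59.75396°
λ₂ = λ₁ + atan2(sin θ sin δ cos φ₁, cos δ − sin φ₁ sin φ₂) = 44.82336°

44.823°E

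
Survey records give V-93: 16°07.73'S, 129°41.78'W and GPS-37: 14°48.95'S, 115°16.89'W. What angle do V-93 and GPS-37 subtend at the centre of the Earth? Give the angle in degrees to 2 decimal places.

13.95°

V-93: φ = -16.12883°, λ = -129.69633°
GPS-37: φ = -14.81583°, λ = -115.28150°
Δφ = 1.3130°,  Δλ = 14.4148°
a = sin²(Δφ/2) + cos φ₁ cos φ₂ sin²(Δλ/2) = 0.014750
c = 2·arcsin(√a) = 0.243497 rad = 13.9514°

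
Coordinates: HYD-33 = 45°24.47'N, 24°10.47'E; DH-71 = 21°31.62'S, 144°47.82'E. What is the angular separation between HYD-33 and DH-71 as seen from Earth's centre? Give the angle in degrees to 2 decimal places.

HYD-33: φ = +45.40783°, λ = +24.17450°
DH-71: φ = -21.52700°, λ = +144.79700°
Δφ = -66.9348°,  Δλ = 120.6225°
a = sin²(Δφ/2) + cos φ₁ cos φ₂ sin²(Δλ/2) = 0.796987
c = 2·arcsin(√a) = 2.206785 rad = 126.4395°

126.44°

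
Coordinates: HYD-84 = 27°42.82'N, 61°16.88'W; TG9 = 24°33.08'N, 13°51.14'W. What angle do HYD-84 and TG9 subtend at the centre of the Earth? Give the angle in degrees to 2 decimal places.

HYD-84: φ = +27.71367°, λ = -61.28133°
TG9: φ = +24.55133°, λ = -13.85233°
Δφ = -3.1623°,  Δλ = 47.4290°
a = sin²(Δφ/2) + cos φ₁ cos φ₂ sin²(Δλ/2) = 0.131008
c = 2·arcsin(√a) = 0.740719 rad = 42.4401°

42.44°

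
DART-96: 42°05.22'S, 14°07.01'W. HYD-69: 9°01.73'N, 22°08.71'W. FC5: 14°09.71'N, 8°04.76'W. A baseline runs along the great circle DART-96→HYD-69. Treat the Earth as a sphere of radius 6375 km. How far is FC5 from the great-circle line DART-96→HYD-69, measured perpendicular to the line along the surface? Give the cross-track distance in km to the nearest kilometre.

1585 km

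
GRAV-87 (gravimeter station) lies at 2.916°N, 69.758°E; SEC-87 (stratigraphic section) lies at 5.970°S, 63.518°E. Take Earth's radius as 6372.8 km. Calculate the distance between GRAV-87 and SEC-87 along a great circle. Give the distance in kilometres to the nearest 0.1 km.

Δφ = -8.8860°,  Δλ = -6.2400°
a = sin²(Δφ/2) + cos φ₁ cos φ₂ sin²(Δλ/2) = 0.008944
c = 2·arcsin(√a) = 0.189425 rad = 10.8532°
d = R·c = 6372.8 × 0.189425 = 1207.2 km

1207.2 km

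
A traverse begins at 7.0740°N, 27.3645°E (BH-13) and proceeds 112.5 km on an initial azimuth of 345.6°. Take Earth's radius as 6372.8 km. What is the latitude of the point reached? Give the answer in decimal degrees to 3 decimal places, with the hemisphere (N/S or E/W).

8.054°N

δ = d/R = 112.5/6372.8 = 0.017653 rad
φ₂ = arcsin(sin φ₁ cos δ + cos φ₁ sin δ cos θ)
   = arcsin(0.12315·0.99984 + 0.99239·0.01765·0.96858) = 8.05360°
λ₂ = λ₁ + atan2(sin θ sin δ cos φ₁, cos δ − sin φ₁ sin φ₂) = 27.11047°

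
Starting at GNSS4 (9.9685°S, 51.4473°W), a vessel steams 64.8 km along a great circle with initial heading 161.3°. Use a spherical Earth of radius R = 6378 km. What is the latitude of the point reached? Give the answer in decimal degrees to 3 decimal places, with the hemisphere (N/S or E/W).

δ = d/R = 64.8/6378 = 0.010160 rad
φ₂ = arcsin(sin φ₁ cos δ + cos φ₁ sin δ cos θ)
   = arcsin(-0.17311·0.99995 + 0.98490·0.01016·-0.94721) = -10.51984°
λ₂ = λ₁ + atan2(sin θ sin δ cos φ₁, cos δ − sin φ₁ sin φ₂) = -51.25748°

10.520°S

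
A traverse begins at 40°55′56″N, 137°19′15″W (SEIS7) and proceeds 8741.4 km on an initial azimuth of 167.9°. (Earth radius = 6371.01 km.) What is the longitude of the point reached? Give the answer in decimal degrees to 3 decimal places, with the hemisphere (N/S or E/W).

122.510°W

SEIS7: φ = +40.93222°, λ = -137.32083°
δ = d/R = 8741.4/6371.01 = 1.372059 rad
φ₂ = arcsin(sin φ₁ cos δ + cos φ₁ sin δ cos θ)
   = arcsin(0.65517·0.19743 + 0.75549·0.98032·-0.97778) = -36.49908°
λ₂ = λ₁ + atan2(sin θ sin δ cos φ₁, cos δ − sin φ₁ sin φ₂) = -122.50990°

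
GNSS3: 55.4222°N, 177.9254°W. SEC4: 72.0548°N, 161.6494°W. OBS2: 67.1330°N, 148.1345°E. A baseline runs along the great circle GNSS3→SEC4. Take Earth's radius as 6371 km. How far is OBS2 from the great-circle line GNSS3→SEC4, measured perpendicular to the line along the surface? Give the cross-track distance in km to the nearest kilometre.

δ₁₃ = central angle GNSS3→OBS2 = 0.343416 rad  (haversine)
θ₁₃ = bearing GNSS3→OBS2 = 319.882°,  θ₁₂ = bearing GNSS3→SEC4 = 16.243°
dₓₜ = R·arcsin(sin δ₁₃ · sin(θ₁₃ − θ₁₂)) = 6371·arcsin(0.33671·sin(303.639°)) = -1810.188 km
|dₓₜ| = 1810.188 km

1810 km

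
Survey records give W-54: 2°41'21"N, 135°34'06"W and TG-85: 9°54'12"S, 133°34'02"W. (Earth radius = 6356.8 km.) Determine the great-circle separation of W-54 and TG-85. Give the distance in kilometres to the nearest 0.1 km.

W-54: φ = +2.68917°, λ = -135.56833°
TG-85: φ = -9.90333°, λ = -133.56722°
Δφ = -12.5925°,  Δλ = 2.0011°
a = sin²(Δφ/2) + cos φ₁ cos φ₂ sin²(Δλ/2) = 0.012327
c = 2·arcsin(√a) = 0.222516 rad = 12.7493°
d = R·c = 6356.8 × 0.222516 = 1414.5 km

1414.5 km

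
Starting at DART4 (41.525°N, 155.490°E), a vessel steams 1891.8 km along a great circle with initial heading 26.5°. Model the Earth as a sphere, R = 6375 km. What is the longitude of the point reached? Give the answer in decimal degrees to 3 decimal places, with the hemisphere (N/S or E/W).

169.014°E

δ = d/R = 1891.8/6375 = 0.296753 rad
φ₂ = arcsin(sin φ₁ cos δ + cos φ₁ sin δ cos θ)
   = arcsin(0.66295·0.95629 + 0.74867·0.29242·0.89493) = 56.08758°
λ₂ = λ₁ + atan2(sin θ sin δ cos φ₁, cos δ − sin φ₁ sin φ₂) = 169.01436°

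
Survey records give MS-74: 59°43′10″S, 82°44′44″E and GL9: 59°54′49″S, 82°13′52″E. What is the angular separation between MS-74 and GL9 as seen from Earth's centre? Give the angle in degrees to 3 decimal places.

0.323°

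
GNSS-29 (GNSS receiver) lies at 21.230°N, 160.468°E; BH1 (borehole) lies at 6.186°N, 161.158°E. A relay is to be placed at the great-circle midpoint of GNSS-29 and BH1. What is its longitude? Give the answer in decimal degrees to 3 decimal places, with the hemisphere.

160.824°E

Bx = cos φ₂ cos Δλ = 0.994105,  By = cos φ₂ sin Δλ = 0.011972
φₘ = atan2(sin φ₁ + sin φ₂, √((cos φ₁ + Bx)² + By²)) = 13.70824°
λₘ = λ₁ + atan2(By, cos φ₁ + Bx) = 160.82411°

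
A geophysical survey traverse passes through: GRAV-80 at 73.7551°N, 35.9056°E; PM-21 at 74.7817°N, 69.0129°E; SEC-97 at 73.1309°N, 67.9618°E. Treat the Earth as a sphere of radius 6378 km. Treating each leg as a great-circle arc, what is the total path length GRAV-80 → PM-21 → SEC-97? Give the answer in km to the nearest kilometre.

GRAV-80→PM-21: c = 0.155606 rad, d = 992.46 km
PM-21→SEC-97: c = 0.029253 rad, d = 186.58 km
Total = 992.46 + 186.58 = 1179.04 km

1179 km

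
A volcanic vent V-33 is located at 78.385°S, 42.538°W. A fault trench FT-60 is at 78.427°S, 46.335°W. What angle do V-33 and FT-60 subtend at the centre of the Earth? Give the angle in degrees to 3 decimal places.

Δφ = -0.0420°,  Δλ = -3.7970°
a = sin²(Δφ/2) + cos φ₁ cos φ₂ sin²(Δλ/2) = 0.000044
c = 2·arcsin(√a) = 0.013336 rad = 0.7641°

0.764°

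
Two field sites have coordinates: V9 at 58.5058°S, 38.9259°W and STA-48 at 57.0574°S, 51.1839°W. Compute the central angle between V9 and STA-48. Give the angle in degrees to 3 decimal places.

Δφ = 1.4484°,  Δλ = -12.2580°
a = sin²(Δφ/2) + cos φ₁ cos φ₂ sin²(Δλ/2) = 0.003398
c = 2·arcsin(√a) = 0.116653 rad = 6.6837°

6.684°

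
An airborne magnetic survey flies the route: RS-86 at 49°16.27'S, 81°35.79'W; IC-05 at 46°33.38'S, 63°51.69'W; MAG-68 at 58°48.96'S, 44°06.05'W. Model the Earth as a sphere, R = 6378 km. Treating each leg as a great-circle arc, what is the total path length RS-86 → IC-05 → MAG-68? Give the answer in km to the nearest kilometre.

3248 km

RS-86: φ = -49.27117°, λ = -81.59650°
IC-05: φ = -46.55633°, λ = -63.86150°
MAG-68: φ = -58.81600°, λ = -44.10083°
RS-86→IC-05: c = 0.212272 rad, d = 1353.87 km
IC-05→MAG-68: c = 0.296967 rad, d = 1894.05 km
Total = 1353.87 + 1894.05 = 3247.92 km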